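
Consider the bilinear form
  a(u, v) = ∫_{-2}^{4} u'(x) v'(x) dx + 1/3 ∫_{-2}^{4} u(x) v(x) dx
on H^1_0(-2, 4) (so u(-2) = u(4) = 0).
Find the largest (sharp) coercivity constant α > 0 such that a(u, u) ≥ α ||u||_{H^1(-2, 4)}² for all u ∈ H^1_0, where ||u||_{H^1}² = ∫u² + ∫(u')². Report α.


α = (π^2 + 12)/(π^2 + 36)

Coercivity of a(·,·) on H^1_0(-2, 4) means a(u, u) ≥ α ||u||_{H^1}² for every u ∈ H^1_0.
The interval has length L = 6, and Poincaré/coercivity depend only on L. Here a(u, u) = ∫(u')² + (1/3)·∫u².
Here 0 < c = 1/3 < 1. The condition a(u,u) ≥ α||u||_{H^1}² reads (1−α)∫(u')² ≥ (α−c)∫u². Any admissible α is ≤ 1 (rapidly oscillating u have ∫u²/∫(u')² → 0), and α = 1 would force 0 ≥ (1−c)∫u², impossible since c < 1; so 1−α > 0. By the sharp Poincaré inequality on H^1_0 of an interval of length L, ∫(u')² ≥ (π/L)²∫u² with equality for the first sine mode sin(π(x−x₀)/L) (x₀ the left endpoint), so the inequality holds for all u iff (1−α)(π/L)² ≥ α − c, i.e. α ≤ ((π/L)² + c)/((π/L)² + 1) = (1 + c(L/π)²)/(1 + (L/π)²). With (π/L)² = π^2/36 and c = 1/3, the largest admissible constant is α = ((π/L)² + c)/((π/L)² + 1).
Simplifying, α = (π^2 + 12)/(π^2 + 36).


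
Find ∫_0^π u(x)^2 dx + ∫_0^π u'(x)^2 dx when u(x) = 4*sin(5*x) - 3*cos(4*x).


||u||_{H^1(0,π)}^2 = -1360/3 + 569*π/2

u'(x) = 12*sin(4*x) + 20*cos(5*x).
Expand u² and (u')² and integrate term by term on (0, π), using: for integers n ≥ 1, ∫_0^π sin²(nx) dx = ∫_0^π cos²(nx) dx = π/2; for n ≠ n', ∫_0^π sin(nx)sin(n'x) dx = ∫_0^π cos(nx)cos(n'x) dx = 0; and by product-to-sum, ∫_0^π sin(nx)cos(n'x) dx = ½∫_0^π [sin((n+n')x) + sin((n−n')x)] dx, which is 0 when n+n' is even and 2n/(n²−n'²) when n+n' is odd (it need not vanish on (0, π)).
  u² squared terms: (-3)²·∫cos(4x)² dx = 9·π/2 = 9*π/2;  (4)²·∫sin(5x)² dx = 16·π/2 = 8*π.
  u² cross terms: 2·(-3)·(4)·∫cos(4x)·sin(5x) dx = -24·(10/9) = -80/3.
  So ∫_0^π u² dx = 9*π/2 + 8*π − 80/3 = -80/3 + 25*π/2.
  (u')² squared terms: (12)²·∫sin(4x)² dx = 144·π/2 = 72*π;  (20)²·∫cos(5x)² dx = 400·π/2 = 200*π.
  (u')² cross terms: 2·(12)·(20)·∫sin(4x)·cos(5x) dx = 480·(-8/9) = -1280/3.
  So ∫_0^π (u')² dx = 72*π + 200*π − 1280/3 = -1280/3 + 272*π.
||u||_{H^1}^2 = (-80/3 + 25*π/2) + (-1280/3 + 272*π) = -1360/3 + 569*π/2.


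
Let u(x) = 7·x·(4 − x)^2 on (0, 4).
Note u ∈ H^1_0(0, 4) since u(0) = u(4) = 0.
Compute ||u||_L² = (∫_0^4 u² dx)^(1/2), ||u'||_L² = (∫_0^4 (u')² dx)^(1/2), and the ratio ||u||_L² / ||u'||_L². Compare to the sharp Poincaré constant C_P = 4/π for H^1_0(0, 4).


||u||_L² / ||u'||_L² = 2*sqrt(14)/7 < C_P = 4/π.

u(x) = 7·x·(4 − x)^2, so u'(x) = 7*(x - 4)*(3*x - 4).
u(x) = 7·x·(4 − x)^2 vanishes at x = 0 and x = 4, so u ∈ H^1_0(0, 4). Differentiate via the product rule and integrate the resulting polynomials term by term.
  ∫_0^4 u² dx = ∫_0^4 (49*x^6 - 784*x^5 + 4704*x^4 - 12544*x^3 + 12544*x^2) dx. Term by term:
    ∫_0^4 49*x^6 dx = 114688;  ∫_0^4 -784*x^5 dx = -1605632/3;  ∫_0^4 4704*x^4 dx = 4816896/5;
    ∫_0^4 -12544*x^3 dx = -802816;  ∫_0^4 12544*x^2 dx = 802816/3.
  Sum: 114688 − 1605632/3 + 4816896/5 − 802816 + 802816/3 = 114688/15.
  ∫_0^4 (u')² dx = ∫_0^4 (441*x^4 - 4704*x^3 + 17248*x^2 - 25088*x + 12544) dx. Term by term:
    ∫_0^4 441*x^4 dx = 451584/5;  ∫_0^4 -4704*x^3 dx = -301056;  ∫_0^4 17248*x^2 dx = 1103872/3;
    ∫_0^4 -25088*x dx = -200704;  ∫_0^4 12544 dx = 50176.
  Sum: 451584/5 − 301056 + 1103872/3 − 200704 + 50176 = 100352/15.
∫_0^4 u² dx = 114688/15, so ||u||_L² = 128*sqrt(105)/15.
∫_0^4 (u')² dx = 100352/15, so ||u'||_L² = 224*sqrt(30)/15.
Ratio ||u||_L² / ||u'||_L² = 2*sqrt(14)/7.
Sharp Poincaré constant on H^1_0(0, 4) is C_P = L/π = 4/π, achieved by sin(π/4·x).
A polynomial bump cannot attain the sharp Poincaré constant (only the first sine eigenfunction does), so the ratio is strictly less than C_P, consistent with ||u||_L² ≤ C_P ||u'||_L².


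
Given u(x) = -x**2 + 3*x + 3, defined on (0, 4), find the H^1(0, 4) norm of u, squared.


||u||_{H^1}^2 = 1352/15

The H^1 norm (squared) on an interval (0, L) is
  ||u||_{H^1}^2 = ∫_0^L u(x)^2 dx + ∫_0^L u'(x)^2 dx.
Compute u'(x) = 3 - 2*x.
Then u(x)^2 = x**4 - 6*x**3 + 3*x**2 + 18*x + 9 and u'(x)^2 = 4*x**2 - 12*x + 9.
Integrate each monomial from 0 to 4 using ∫_0^4 c·x^n dx = c·4^(n+1)/(n+1):
  ∫_0^4 u(x)^2 dx = ∫_0^4 (x^4 - 6*x^3 + 3*x^2 + 18*x + 9) dx. Term by term:
    ∫_0^4 x^4 dx = 1024/5;  ∫_0^4 -6*x^3 dx = -384;  ∫_0^4 3*x^2 dx = 64;
    ∫_0^4 18*x dx = 144;  ∫_0^4 9 dx = 36.
  Sum: 1024/5 − 384 + 64 + 144 + 36 = 324/5.
  ∫_0^4 u'(x)^2 dx = ∫_0^4 (4*x^2 - 12*x + 9) dx. Term by term:
    ∫_0^4 4*x^2 dx = 256/3;  ∫_0^4 -12*x dx = -96;  ∫_0^4 9 dx = 36.
  Sum: 256/3 − 96 + 36 = 76/3.
Adding: ||u||_{H^1}^2 = 324/5 + 76/3 = 1352/15.


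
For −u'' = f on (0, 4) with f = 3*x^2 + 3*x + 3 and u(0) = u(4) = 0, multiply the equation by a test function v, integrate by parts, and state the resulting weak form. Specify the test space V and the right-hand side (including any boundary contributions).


V = H^1_0(0, 4) (so v(0) = v(4) = 0); weak form: ∫_0^4 u'v' dx = ∫_0^4 (3*x^2 + 3*x + 3) v dx for all v ∈ V.

Multiply both sides by a test function v and integrate from 0 to 4:
  ∫_0^4 −u''(x) v(x) dx = ∫_0^4 f(x) v(x) dx.
Integrate the LHS by parts once:
  ∫_0^4 −u'' v dx = −[u'(x) v(x)]_0^4 + ∫_0^4 u'(x) v'(x) dx.
Thus ∫_0^4 u'(x) v'(x) dx = ∫_0^4 f(x) v(x) dx + [u'(x) v(x)]_0^4.
Choose V so that boundary terms are either known or forced to vanish.
u is Dirichlet: u(0) = u(4) = 0. Let V = H^1_0(0, 4); then v(0) = v(4) = 0, and [u' v]_0^4 = 0.
Weak formulation: find u (satisfying any essential BC) such that ∫_0^4 u'(x) v'(x) dx = ∫_0^4 f v dx for all v ∈ V.
Substituting f(x) = 3*x^2 + 3*x + 3, the right-hand side is ∫_0^4 (3*x^2 + 3*x + 3) v dx.


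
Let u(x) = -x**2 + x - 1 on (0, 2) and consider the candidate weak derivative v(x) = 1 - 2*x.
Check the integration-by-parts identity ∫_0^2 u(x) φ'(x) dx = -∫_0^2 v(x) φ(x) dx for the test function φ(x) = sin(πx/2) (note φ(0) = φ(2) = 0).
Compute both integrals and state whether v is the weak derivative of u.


LHS = 4/π, RHS = 4/π. Yes, v = u' weakly.

u(x) = -x**2 + x - 1, classical derivative u'(x) = 1 - 2*x.
φ(x) = sin(πx/2), so φ'(x) = π*cos(π*x/2)/2.
Note φ(0) = φ(2) = 0, so the boundary term u·φ vanishes.
LHS = ∫_0^2 u(x) φ'(x) dx = ∫_0^2 (-π*x^2*cos(π*x/2)/2 + π*x*cos(π*x/2)/2 - π*cos(π*x/2)/2) dx. Term by term:
  ∫_0^2 -π*cos(π*x/2)/2 dx = 0;  ∫_0^2 π*x*cos(π*x/2)/2 dx = -4/π;  ∫_0^2 -π*x^2*cos(π*x/2)/2 dx = 8/π.
Sum: 0 − 4/π + 8/π = 4/π.
So LHS = 4/π.
∫_0^2 v(x) φ(x) dx = ∫_0^2 (-2*x*sin(π*x/2) + sin(π*x/2)) dx. Term by term:
  ∫_0^2 -2*x*sin(π*x/2) dx = -8/π;  ∫_0^2 sin(π*x/2) dx = 4/π.
Sum: -8/π + 4/π = -4/π.
So RHS = -∫_0^2 v(x) φ(x) dx = 4/π.
LHS = RHS, so the identity holds for this test φ.
Moreover u is smooth here and v(x) = u'(x) = 1 - 2*x pointwise, so the identity holds for every test function. Hence v is the weak derivative of u.


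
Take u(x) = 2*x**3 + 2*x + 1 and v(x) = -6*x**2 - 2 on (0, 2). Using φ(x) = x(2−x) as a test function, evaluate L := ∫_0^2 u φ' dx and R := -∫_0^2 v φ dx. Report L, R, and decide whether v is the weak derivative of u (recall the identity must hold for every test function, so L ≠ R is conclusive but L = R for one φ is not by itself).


LHS = -184/15, RHS = 184/15. No, v is not the weak derivative of u.

u(x) = 2*x**3 + 2*x + 1, classical derivative u'(x) = 6*x**2 + 2.
φ(x) = x(2−x), so φ'(x) = 2 - 2*x.
Note φ(0) = φ(2) = 0, so the boundary term u·φ vanishes.
LHS = ∫_0^2 u(x) φ'(x) dx = ∫_0^2 (-4*x^4 + 4*x^3 - 4*x^2 + 2*x + 2) dx. Term by term:
  ∫_0^2 -4*x^4 dx = -128/5;  ∫_0^2 4*x^3 dx = 16;  ∫_0^2 -4*x^2 dx = -32/3;
  ∫_0^2 2*x dx = 4;  ∫_0^2 2 dx = 4.
Sum: -128/5 + 16 − 32/3 + 4 + 4 = -184/15.
So LHS = -184/15.
∫_0^2 v(x) φ(x) dx = ∫_0^2 (6*x^4 - 12*x^3 + 2*x^2 - 4*x) dx. Term by term:
  ∫_0^2 6*x^4 dx = 192/5;  ∫_0^2 -12*x^3 dx = -48;  ∫_0^2 2*x^2 dx = 16/3;
  ∫_0^2 -4*x dx = -8.
Sum: 192/5 − 48 + 16/3 − 8 = -184/15.
So RHS = -∫_0^2 v(x) φ(x) dx = 184/15.
LHS − RHS = -368/15 ≠ 0, so the identity fails.
(For a valid weak derivative the identity must hold for EVERY test function, in particular this one. The failure shows v is NOT the weak derivative of u.)
Correct weak derivative would be u'(x) = 6*x**2 + 2.


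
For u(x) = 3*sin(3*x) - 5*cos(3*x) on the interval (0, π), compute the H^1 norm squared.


||u||_{H^1(0,π)}^2 = 170*π

u'(x) = 15*sin(3*x) + 9*cos(3*x).
Expand u² and (u')² and integrate term by term on (0, π), using: for integers n ≥ 1, ∫_0^π sin²(nx) dx = ∫_0^π cos²(nx) dx = π/2; for n ≠ n', ∫_0^π sin(nx)sin(n'x) dx = ∫_0^π cos(nx)cos(n'x) dx = 0; and by product-to-sum, ∫_0^π sin(nx)cos(n'x) dx = ½∫_0^π [sin((n+n')x) + sin((n−n')x)] dx, which is 0 when n+n' is even and 2n/(n²−n'²) when n+n' is odd (it need not vanish on (0, π)).
  u² squared terms: (-5)²·∫cos(3x)² dx = 25·π/2 = 25*π/2;  (3)²·∫sin(3x)² dx = 9·π/2 = 9*π/2.
  u² cross terms: 2·(-5)·(3)·∫cos(3x)·sin(3x) dx = -30·(0) = 0.
  So ∫_0^π u² dx = 25*π/2 + 9*π/2 + 0 = 17*π.
  (u')² squared terms: (9)²·∫cos(3x)² dx = 81·π/2 = 81*π/2;  (15)²·∫sin(3x)² dx = 225·π/2 = 225*π/2.
  (u')² cross terms: 2·(9)·(15)·∫cos(3x)·sin(3x) dx = 270·(0) = 0.
  So ∫_0^π (u')² dx = 81*π/2 + 225*π/2 + 0 = 153*π.
||u||_{H^1}^2 = (17*π) + (153*π) = 170*π.


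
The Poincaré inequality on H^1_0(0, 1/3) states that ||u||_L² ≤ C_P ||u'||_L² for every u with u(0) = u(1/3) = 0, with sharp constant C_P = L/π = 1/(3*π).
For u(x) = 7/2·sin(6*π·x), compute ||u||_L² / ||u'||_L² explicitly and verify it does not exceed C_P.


||u||_L² / ||u'||_L² = 1/(6*π) < C_P = 1/(3*π).

u(x) = 7/2·sin(6*π·x), so u'(x) = 21*π*cos(6*π*x).
Writing u(x) = A·sin(kπx/L) with A = 7/2 and k = 2, use ∫_0^L sin²(kπx/L) dx = L/2 and ∫_0^L cos²(kπx/L) dx = L/2.
u² = 49/4·sin²(6*π·x) and (u')² = 441*π^2·cos²(6*π·x), and each of sin², cos² integrates to L/2 = 1/6 over (0, 1/3).
∫_0^1/3 u² dx = 49/24, so ||u||_L² = 7*sqrt(6)/12.
∫_0^1/3 (u')² dx = 147*π^2/2, so ||u'||_L² = 7*sqrt(6)*π/2.
Ratio ||u||_L² / ||u'||_L² = 1/(6*π).
Sharp Poincaré constant on H^1_0(0, 1/3) is C_P = L/π = 1/(3*π), achieved by sin(3*π·x).
This is the k = 2 harmonic; the ratio L/(kπ) is strictly less than C_P = L/π, consistent with the sharp inequality ||u||_L² ≤ C_P ||u'||_L².


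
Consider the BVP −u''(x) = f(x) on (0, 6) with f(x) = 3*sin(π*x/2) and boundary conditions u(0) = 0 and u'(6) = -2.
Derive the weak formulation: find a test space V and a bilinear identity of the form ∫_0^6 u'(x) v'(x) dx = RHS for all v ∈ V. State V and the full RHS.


V = {v ∈ H^1(0, 6) : v(0) = 0} (test functions vanish at x = 0 where u is specified); weak form: ∫_0^6 u'v' dx = ∫_0^6 (3*sin(π*x/2)) v dx − 2·v(6) for all v ∈ V.

Multiply both sides by a test function v and integrate from 0 to 6:
  ∫_0^6 −u''(x) v(x) dx = ∫_0^6 f(x) v(x) dx.
Integrate the LHS by parts once:
  ∫_0^6 −u'' v dx = −[u'(x) v(x)]_0^6 + ∫_0^6 u'(x) v'(x) dx.
Thus ∫_0^6 u'(x) v'(x) dx = ∫_0^6 f(x) v(x) dx + [u'(x) v(x)]_0^6.
Choose V so that boundary terms are either known or forced to vanish.
Mixed BC: u(0) = 0 (Dirichlet) and u'(6) = -2 (Neumann). Define V = {v ∈ H^1(0, 6) : v(0) = 0}. Then [u' v]_0^6 = u'(6)·v(6) − u'(0)·0 = − 2·v(6).
Weak formulation: find u (satisfying any essential BC) such that ∫_0^6 u'(x) v'(x) dx = ∫_0^6 f v dx − 2·v(6) for all v ∈ V (Dirichlet at 0 absorbed into V; Neumann datum at x = 6 contributes the boundary term).
Substituting f(x) = 3*sin(π*x/2), the right-hand side is ∫_0^6 (3*sin(π*x/2)) v dx − 2·v(6).


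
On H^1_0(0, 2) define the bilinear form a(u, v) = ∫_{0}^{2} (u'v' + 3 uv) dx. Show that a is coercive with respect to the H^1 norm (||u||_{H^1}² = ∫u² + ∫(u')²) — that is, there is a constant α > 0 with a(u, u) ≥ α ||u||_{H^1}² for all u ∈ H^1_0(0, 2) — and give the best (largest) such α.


α = 1

Coercivity of a(·,·) on H^1_0(0, 2) means a(u, u) ≥ α ||u||_{H^1}² for every u ∈ H^1_0.
The interval has length L = 2, and Poincaré/coercivity depend only on L. Here a(u, u) = ∫(u')² + (3)·∫u².
Here c = 3 ≥ 1, so a(u,u) = ∫(u')² + c∫u² ≥ ∫(u')² + ∫u² = ||u||_{H^1}², i.e. α = 1 works. No larger α is possible: a(u,u) ≥ α||u||_{H^1}² means (1−α)∫(u')² ≥ (α−c)∫u², and for the modes u_n = sin(nπ(x−x₀)/L) (x₀ the left endpoint) one has ∫u_n²/∫(u_n')² = (L/(nπ))² → 0, so a(u_n,u_n)/||u_n||_{H^1}² → 1. Hence the optimal constant is α = 1.
Therefore α = 1.


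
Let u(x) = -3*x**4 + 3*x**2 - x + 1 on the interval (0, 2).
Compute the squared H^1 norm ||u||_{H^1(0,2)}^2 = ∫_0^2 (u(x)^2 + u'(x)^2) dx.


||u||_{H^1}^2 = 32104/15

The H^1 norm (squared) on an interval (0, L) is
  ||u||_{H^1}^2 = ∫_0^L u(x)^2 dx + ∫_0^L u'(x)^2 dx.
Compute u'(x) = -12*x**3 + 6*x - 1.
Then u(x)^2 = 9*x**8 - 18*x**6 + 6*x**5 + 3*x**4 - 6*x**3 + 7*x**2 - 2*x + 1 and u'(x)^2 = 144*x**6 - 144*x**4 + 24*x**3 + 36*x**2 - 12*x + 1.
Integrate each monomial from 0 to 2 using ∫_0^2 c·x^n dx = c·2^(n+1)/(n+1):
  ∫_0^2 u(x)^2 dx = ∫_0^2 (9*x^8 - 18*x^6 + 6*x^5 + 3*x^4 - 6*x^3 + 7*x^2 - 2*x + 1) dx. Term by term:
    ∫_0^2 9*x^8 dx = 512;  ∫_0^2 -18*x^6 dx = -2304/7;  ∫_0^2 6*x^5 dx = 64;
    ∫_0^2 3*x^4 dx = 96/5;  ∫_0^2 -6*x^3 dx = -24;  ∫_0^2 7*x^2 dx = 56/3;
    ∫_0^2 -2*x dx = -4;  ∫_0^2 1 dx = 2.
  Sum: 512 − 2304/7 + 64 + 96/5 − 24 + 56/3 − 4 + 2 = 27166/105.
  ∫_0^2 u'(x)^2 dx = ∫_0^2 (144*x^6 - 144*x^4 + 24*x^3 + 36*x^2 - 12*x + 1) dx. Term by term:
    ∫_0^2 144*x^6 dx = 18432/7;  ∫_0^2 -144*x^4 dx = -4608/5;  ∫_0^2 24*x^3 dx = 96;
    ∫_0^2 36*x^2 dx = 96;  ∫_0^2 -12*x dx = -24;  ∫_0^2 1 dx = 2.
  Sum: 18432/7 − 4608/5 + 96 + 96 − 24 + 2 = 65854/35.
Adding: ||u||_{H^1}^2 = 27166/105 + 65854/35 = 32104/15.


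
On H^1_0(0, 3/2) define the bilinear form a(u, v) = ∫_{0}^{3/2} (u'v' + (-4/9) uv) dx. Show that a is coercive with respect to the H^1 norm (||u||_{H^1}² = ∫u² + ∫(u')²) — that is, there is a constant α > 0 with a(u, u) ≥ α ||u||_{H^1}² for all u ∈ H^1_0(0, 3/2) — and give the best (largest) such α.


α = 4*(-1 + π^2)/(9 + 4*π^2)

Coercivity of a(·,·) on H^1_0(0, 3/2) means a(u, u) ≥ α ||u||_{H^1}² for every u ∈ H^1_0.
The interval has length L = 3/2, and Poincaré/coercivity depend only on L. Here a(u, u) = ∫(u')² + (-4/9)·∫u².
Here c = -4/9 < 0 with |c| < (π/L)² = 4*π^2/9, so coercivity still holds. The condition a(u,u) ≥ α||u||_{H^1}² reads (1−α)∫(u')² ≥ (α−c)∫u². Any admissible α is ≤ 1 (rapidly oscillating u have ∫u²/∫(u')² → 0), and α = 1 would force 0 ≥ (1−c)∫u², impossible since c < 1; so 1−α > 0. By the sharp Poincaré inequality on H^1_0 of an interval of length L, ∫(u')² ≥ (π/L)²∫u² with equality for the first sine mode sin(π(x−x₀)/L) (x₀ the left endpoint), so the inequality holds for all u iff (1−α)(π/L)² ≥ α − c, i.e. α ≤ ((π/L)² + c)/((π/L)² + 1) = (1 + c(L/π)²)/(1 + (L/π)²). (Direct route, valid since c ≤ 0: Poincaré gives c∫u² ≥ c(L/π)²∫(u')², so a(u,u) ≥ (1 + c(L/π)²)∫(u')², while ||u||_{H^1}² ≤ (1 + (L/π)²)∫(u')²; dividing yields the same α.) With (π/L)² = 4*π^2/9 and c = -4/9, the largest admissible constant is α = ((π/L)² + c)/((π/L)² + 1).
Simplifying, α = 4*(-1 + π^2)/(9 + 4*π^2).


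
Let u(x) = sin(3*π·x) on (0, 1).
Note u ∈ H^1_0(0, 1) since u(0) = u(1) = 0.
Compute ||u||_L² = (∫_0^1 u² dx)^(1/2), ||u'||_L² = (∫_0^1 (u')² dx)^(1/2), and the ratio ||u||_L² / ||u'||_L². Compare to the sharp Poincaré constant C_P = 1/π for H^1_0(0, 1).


||u||_L² / ||u'||_L² = 1/(3*π) < C_P = 1/π.

u(x) = sin(3*π·x), so u'(x) = 3*π*cos(3*π*x).
Writing u(x) = A·sin(kπx/L) with A = 1 and k = 3, use ∫_0^L sin²(kπx/L) dx = L/2 and ∫_0^L cos²(kπx/L) dx = L/2.
u² = 1·sin²(3*π·x) and (u')² = 9*π^2·cos²(3*π·x), and each of sin², cos² integrates to L/2 = 1/2 over (0, 1).
∫_0^1 u² dx = 1/2, so ||u||_L² = sqrt(2)/2.
∫_0^1 (u')² dx = 9*π^2/2, so ||u'||_L² = 3*sqrt(2)*π/2.
Ratio ||u||_L² / ||u'||_L² = 1/(3*π).
Sharp Poincaré constant on H^1_0(0, 1) is C_P = L/π = 1/π, achieved by sin(π·x).
This is the k = 3 harmonic; the ratio L/(kπ) is strictly less than C_P = L/π, consistent with the sharp inequality ||u||_L² ≤ C_P ||u'||_L².


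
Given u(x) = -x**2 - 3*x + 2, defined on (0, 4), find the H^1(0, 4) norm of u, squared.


||u||_{H^1}^2 = 4164/5

The H^1 norm (squared) on an interval (0, L) is
  ||u||_{H^1}^2 = ∫_0^L u(x)^2 dx + ∫_0^L u'(x)^2 dx.
Compute u'(x) = -2*x - 3.
Then u(x)^2 = x**4 + 6*x**3 + 5*x**2 - 12*x + 4 and u'(x)^2 = 4*x**2 + 12*x + 9.
Integrate each monomial from 0 to 4 using ∫_0^4 c·x^n dx = c·4^(n+1)/(n+1):
  ∫_0^4 u(x)^2 dx = ∫_0^4 (x^4 + 6*x^3 + 5*x^2 - 12*x + 4) dx. Term by term:
    ∫_0^4 x^4 dx = 1024/5;  ∫_0^4 6*x^3 dx = 384;  ∫_0^4 5*x^2 dx = 320/3;
    ∫_0^4 -12*x dx = -96;  ∫_0^4 4 dx = 16.
  Sum: 1024/5 + 384 + 320/3 − 96 + 16 = 9232/15.
  ∫_0^4 u'(x)^2 dx = ∫_0^4 (4*x^2 + 12*x + 9) dx. Term by term:
    ∫_0^4 4*x^2 dx = 256/3;  ∫_0^4 12*x dx = 96;  ∫_0^4 9 dx = 36.
  Sum: 256/3 + 96 + 36 = 652/3.
Adding: ||u||_{H^1}^2 = 9232/15 + 652/3 = 4164/5.


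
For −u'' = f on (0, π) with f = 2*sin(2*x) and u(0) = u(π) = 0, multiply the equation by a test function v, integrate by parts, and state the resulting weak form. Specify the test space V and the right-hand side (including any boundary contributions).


V = H^1_0(0, π) (so v(0) = v(π) = 0); weak form: ∫_0^π u'v' dx = ∫_0^π (2*sin(2*x)) v dx for all v ∈ V.

Multiply both sides by a test function v and integrate from 0 to π:
  ∫_0^π −u''(x) v(x) dx = ∫_0^π f(x) v(x) dx.
Integrate the LHS by parts once:
  ∫_0^π −u'' v dx = −[u'(x) v(x)]_0^π + ∫_0^π u'(x) v'(x) dx.
Thus ∫_0^π u'(x) v'(x) dx = ∫_0^π f(x) v(x) dx + [u'(x) v(x)]_0^π.
Choose V so that boundary terms are either known or forced to vanish.
u is Dirichlet: u(0) = u(π) = 0. Let V = H^1_0(0, π); then v(0) = v(π) = 0, and [u' v]_0^π = 0.
Weak formulation: find u (satisfying any essential BC) such that ∫_0^π u'(x) v'(x) dx = ∫_0^π f v dx for all v ∈ V.
Substituting f(x) = 2*sin(2*x), the right-hand side is ∫_0^π (2*sin(2*x)) v dx.


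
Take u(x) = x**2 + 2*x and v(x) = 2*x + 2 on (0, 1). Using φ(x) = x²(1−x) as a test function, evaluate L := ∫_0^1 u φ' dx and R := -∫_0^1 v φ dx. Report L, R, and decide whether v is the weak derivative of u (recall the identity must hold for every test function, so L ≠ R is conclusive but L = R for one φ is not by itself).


LHS = -4/15, RHS = -4/15. Yes, v = u' weakly.

u(x) = x**2 + 2*x, classical derivative u'(x) = 2*x + 2.
φ(x) = x²(1−x), so φ'(x) = x*(2 - 3*x).
Note φ(0) = φ(1) = 0, so the boundary term u·φ vanishes.
LHS = ∫_0^1 u(x) φ'(x) dx = ∫_0^1 (-3*x^4 - 4*x^3 + 4*x^2) dx. Term by term:
  ∫_0^1 -3*x^4 dx = -3/5;  ∫_0^1 -4*x^3 dx = -1;  ∫_0^1 4*x^2 dx = 4/3.
Sum: -3/5 − 1 + 4/3 = -4/15.
So LHS = -4/15.
∫_0^1 v(x) φ(x) dx = ∫_0^1 (-2*x^4 + 2*x^2) dx. Term by term:
  ∫_0^1 -2*x^4 dx = -2/5;  ∫_0^1 2*x^2 dx = 2/3.
Sum: -2/5 + 2/3 = 4/15.
So RHS = -∫_0^1 v(x) φ(x) dx = -4/15.
LHS = RHS, so the identity holds for this test φ.
Moreover u is smooth here and v(x) = u'(x) = 2*x + 2 pointwise, so the identity holds for every test function. Hence v is the weak derivative of u.


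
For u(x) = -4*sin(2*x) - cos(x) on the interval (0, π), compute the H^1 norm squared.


||u||_{H^1(0,π)}^2 = 64/3 + 41*π

u'(x) = sin(x) - 8*cos(2*x).
Expand u² and (u')² and integrate term by term on (0, π), using: for integers n ≥ 1, ∫_0^π sin²(nx) dx = ∫_0^π cos²(nx) dx = π/2; for n ≠ n', ∫_0^π sin(nx)sin(n'x) dx = ∫_0^π cos(nx)cos(n'x) dx = 0; and by product-to-sum, ∫_0^π sin(nx)cos(n'x) dx = ½∫_0^π [sin((n+n')x) + sin((n−n')x)] dx, which is 0 when n+n' is even and 2n/(n²−n'²) when n+n' is odd (it need not vanish on (0, π)).
  u² squared terms: (-1)²·∫cos(x)² dx = 1·π/2 = π/2;  (-4)²·∫sin(2x)² dx = 16·π/2 = 8*π.
  u² cross terms: 2·(-1)·(-4)·∫cos(x)·sin(2x) dx = 8·(4/3) = 32/3.
  So ∫_0^π u² dx = π/2 + 8*π + 32/3 = 32/3 + 17*π/2.
  (u')² squared terms: (-8)²·∫cos(2x)² dx = 64·π/2 = 32*π;  (1)²·∫sin(x)² dx = 1·π/2 = π/2.
  (u')² cross terms: 2·(-8)·(1)·∫cos(2x)·sin(x) dx = -16·(-2/3) = 32/3.
  So ∫_0^π (u')² dx = 32*π + π/2 + 32/3 = 32/3 + 65*π/2.
||u||_{H^1}^2 = (32/3 + 17*π/2) + (32/3 + 65*π/2) = 64/3 + 41*π.


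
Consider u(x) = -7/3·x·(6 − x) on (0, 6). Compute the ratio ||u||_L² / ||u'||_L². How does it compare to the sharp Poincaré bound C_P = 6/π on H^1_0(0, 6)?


||u||_L² / ||u'||_L² = 3*sqrt(10)/5 < C_P = 6/π.

u(x) = -7/3·x·(6 − x), so u'(x) = 14*x/3 - 14.
u(x) = -7/3·x·(6 − x) vanishes at x = 0 and x = 6, so u ∈ H^1_0(0, 6). Differentiate via the product rule and integrate the resulting polynomials term by term.
  ∫_0^6 u² dx = ∫_0^6 (49*x^4/9 - 196*x^3/3 + 196*x^2) dx. Term by term:
    ∫_0^6 49*x^4/9 dx = 42336/5;  ∫_0^6 -196*x^3/3 dx = -21168;  ∫_0^6 196*x^2 dx = 14112.
  Sum: 42336/5 − 21168 + 14112 = 7056/5.
  ∫_0^6 (u')² dx = ∫_0^6 (196*x^2/9 - 392*x/3 + 196) dx. Term by term:
    ∫_0^6 196*x^2/9 dx = 1568;  ∫_0^6 -392*x/3 dx = -2352;  ∫_0^6 196 dx = 1176.
  Sum: 1568 − 2352 + 1176 = 392.
∫_0^6 u² dx = 7056/5, so ||u||_L² = 84*sqrt(5)/5.
∫_0^6 (u')² dx = 392, so ||u'||_L² = 14*sqrt(2).
Ratio ||u||_L² / ||u'||_L² = 3*sqrt(10)/5.
Sharp Poincaré constant on H^1_0(0, 6) is C_P = L/π = 6/π, achieved by sin(π/6·x).
A polynomial bump cannot attain the sharp Poincaré constant (only the first sine eigenfunction does), so the ratio is strictly less than C_P, consistent with ||u||_L² ≤ C_P ||u'||_L².


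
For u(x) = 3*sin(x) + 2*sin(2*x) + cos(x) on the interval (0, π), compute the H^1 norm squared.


||u||_{H^1(0,π)}^2 = 32/3 + 20*π

u'(x) = -sin(x) + 3*cos(x) + 4*cos(2*x).
Expand u² and (u')² and integrate term by term on (0, π), using: for integers n ≥ 1, ∫_0^π sin²(nx) dx = ∫_0^π cos²(nx) dx = π/2; for n ≠ n', ∫_0^π sin(nx)sin(n'x) dx = ∫_0^π cos(nx)cos(n'x) dx = 0; and by product-to-sum, ∫_0^π sin(nx)cos(n'x) dx = ½∫_0^π [sin((n+n')x) + sin((n−n')x)] dx, which is 0 when n+n' is even and 2n/(n²−n'²) when n+n' is odd (it need not vanish on (0, π)).
  u² squared terms: (2)²·∫sin(2x)² dx = 4·π/2 = 2*π;  (3)²·∫sin(x)² dx = 9·π/2 = 9*π/2;  (1)²·∫cos(x)² dx = 1·π/2 = π/2.
  u² cross terms: 2·(2)·(3)·∫sin(2x)·sin(x) dx = 12·(0) = 0;  2·(2)·(1)·∫sin(2x)·cos(x) dx = 4·(4/3) = 16/3;  2·(3)·(1)·∫sin(x)·cos(x) dx = 6·(0) = 0.
  So ∫_0^π u² dx = 2*π + 9*π/2 + π/2 + 0 + 16/3 + 0 = 16/3 + 7*π.
  (u')² squared terms: (-1)²·∫sin(x)² dx = 1·π/2 = π/2;  (3)²·∫cos(x)² dx = 9·π/2 = 9*π/2;  (4)²·∫cos(2x)² dx = 16·π/2 = 8*π.
  (u')² cross terms: 2·(-1)·(3)·∫sin(x)·cos(x) dx = -6·(0) = 0;  2·(-1)·(4)·∫sin(x)·cos(2x) dx = -8·(-2/3) = 16/3;  2·(3)·(4)·∫cos(x)·cos(2x) dx = 24·(0) = 0.
  So ∫_0^π (u')² dx = π/2 + 9*π/2 + 8*π + 0 + 16/3 + 0 = 16/3 + 13*π.
||u||_{H^1}^2 = (16/3 + 7*π) + (16/3 + 13*π) = 32/3 + 20*π.


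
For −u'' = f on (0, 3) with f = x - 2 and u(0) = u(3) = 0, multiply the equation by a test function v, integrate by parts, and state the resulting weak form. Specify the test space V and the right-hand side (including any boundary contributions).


V = H^1_0(0, 3) (so v(0) = v(3) = 0); weak form: ∫_0^3 u'v' dx = ∫_0^3 (x - 2) v dx for all v ∈ V.

Multiply both sides by a test function v and integrate from 0 to 3:
  ∫_0^3 −u''(x) v(x) dx = ∫_0^3 f(x) v(x) dx.
Integrate the LHS by parts once:
  ∫_0^3 −u'' v dx = −[u'(x) v(x)]_0^3 + ∫_0^3 u'(x) v'(x) dx.
Thus ∫_0^3 u'(x) v'(x) dx = ∫_0^3 f(x) v(x) dx + [u'(x) v(x)]_0^3.
Choose V so that boundary terms are either known or forced to vanish.
u is Dirichlet: u(0) = u(3) = 0. Let V = H^1_0(0, 3); then v(0) = v(3) = 0, and [u' v]_0^3 = 0.
Weak formulation: find u (satisfying any essential BC) such that ∫_0^3 u'(x) v'(x) dx = ∫_0^3 f v dx for all v ∈ V.
Substituting f(x) = x - 2, the right-hand side is ∫_0^3 (x - 2) v dx.


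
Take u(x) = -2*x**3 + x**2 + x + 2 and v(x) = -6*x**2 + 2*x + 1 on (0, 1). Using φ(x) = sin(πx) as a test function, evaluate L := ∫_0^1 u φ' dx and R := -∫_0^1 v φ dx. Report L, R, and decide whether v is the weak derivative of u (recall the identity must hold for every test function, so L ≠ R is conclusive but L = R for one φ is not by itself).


LHS = -24/π^3 + 2/π, RHS = -24/π^3 + 2/π. Yes, v = u' weakly.

u(x) = -2*x**3 + x**2 + x + 2, classical derivative u'(x) = -6*x**2 + 2*x + 1.
φ(x) = sin(πx), so φ'(x) = π*cos(π*x).
Note φ(0) = φ(1) = 0, so the boundary term u·φ vanishes.
LHS = ∫_0^1 u(x) φ'(x) dx = ∫_0^1 (-2*π*x^3*cos(π*x) + π*x^2*cos(π*x) + π*x*cos(π*x) + 2*π*cos(π*x)) dx. Term by term:
  ∫_0^1 2*π*cos(π*x) dx = 0;  ∫_0^1 π*x*cos(π*x) dx = -2/π;  ∫_0^1 π*x^2*cos(π*x) dx = -2/π;
  ∫_0^1 -2*π*x^3*cos(π*x) dx = -24/π^3 + 6/π.
Sum: 0 − 2/π − 2/π + -24/π^3 + 6/π = -24/π^3 + 2/π.
So LHS = -24/π^3 + 2/π.
∫_0^1 v(x) φ(x) dx = ∫_0^1 (-6*x^2*sin(π*x) + 2*x*sin(π*x) + sin(π*x)) dx. Term by term:
  ∫_0^1 -6*x^2*sin(π*x) dx = -6/π + 24/π^3;  ∫_0^1 2*x*sin(π*x) dx = 2/π;  ∫_0^1 sin(π*x) dx = 2/π.
Sum: -6/π + 24/π^3 + 2/π + 2/π = -2/π + 24/π^3.
So RHS = -∫_0^1 v(x) φ(x) dx = -24/π^3 + 2/π.
LHS = RHS, so the identity holds for this test φ.
Moreover u is smooth here and v(x) = u'(x) = -6*x**2 + 2*x + 1 pointwise, so the identity holds for every test function. Hence v is the weak derivative of u.


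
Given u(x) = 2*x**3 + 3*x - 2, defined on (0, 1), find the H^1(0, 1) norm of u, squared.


||u||_{H^1}^2 = 1056/35

The H^1 norm (squared) on an interval (0, L) is
  ||u||_{H^1}^2 = ∫_0^L u(x)^2 dx + ∫_0^L u'(x)^2 dx.
Compute u'(x) = 6*x**2 + 3.
Then u(x)^2 = 4*x**6 + 12*x**4 - 8*x**3 + 9*x**2 - 12*x + 4 and u'(x)^2 = 36*x**4 + 36*x**2 + 9.
Integrate each monomial from 0 to 1 using ∫_0^1 c·x^n dx = c·1^(n+1)/(n+1):
  ∫_0^1 u(x)^2 dx = ∫_0^1 (4*x^6 + 12*x^4 - 8*x^3 + 9*x^2 - 12*x + 4) dx. Term by term:
    ∫_0^1 4*x^6 dx = 4/7;  ∫_0^1 12*x^4 dx = 12/5;  ∫_0^1 -8*x^3 dx = -2;
    ∫_0^1 9*x^2 dx = 3;  ∫_0^1 -12*x dx = -6;  ∫_0^1 4 dx = 4.
  Sum: 4/7 + 12/5 − 2 + 3 − 6 + 4 = 69/35.
  ∫_0^1 u'(x)^2 dx = ∫_0^1 (36*x^4 + 36*x^2 + 9) dx. Term by term:
    ∫_0^1 36*x^4 dx = 36/5;  ∫_0^1 36*x^2 dx = 12;  ∫_0^1 9 dx = 9.
  Sum: 36/5 + 12 + 9 = 141/5.
Adding: ||u||_{H^1}^2 = 69/35 + 141/5 = 1056/35.


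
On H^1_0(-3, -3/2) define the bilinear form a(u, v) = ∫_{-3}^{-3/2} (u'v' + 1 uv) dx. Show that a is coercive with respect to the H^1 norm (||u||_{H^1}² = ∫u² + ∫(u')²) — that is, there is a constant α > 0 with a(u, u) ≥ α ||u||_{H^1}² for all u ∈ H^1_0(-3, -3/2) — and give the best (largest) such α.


α = 1

Coercivity of a(·,·) on H^1_0(-3, -3/2) means a(u, u) ≥ α ||u||_{H^1}² for every u ∈ H^1_0.
The interval has length L = 3/2, and Poincaré/coercivity depend only on L. Here a(u, u) = ∫(u')² + (1)·∫u².
Here c = 1 ≥ 1, so a(u,u) = ∫(u')² + c∫u² ≥ ∫(u')² + ∫u² = ||u||_{H^1}², i.e. α = 1 works. No larger α is possible: a(u,u) ≥ α||u||_{H^1}² means (1−α)∫(u')² ≥ (α−c)∫u², and for the modes u_n = sin(nπ(x−x₀)/L) (x₀ the left endpoint) one has ∫u_n²/∫(u_n')² = (L/(nπ))² → 0, so a(u_n,u_n)/||u_n||_{H^1}² → 1. Hence the optimal constant is α = 1.
Therefore α = 1.


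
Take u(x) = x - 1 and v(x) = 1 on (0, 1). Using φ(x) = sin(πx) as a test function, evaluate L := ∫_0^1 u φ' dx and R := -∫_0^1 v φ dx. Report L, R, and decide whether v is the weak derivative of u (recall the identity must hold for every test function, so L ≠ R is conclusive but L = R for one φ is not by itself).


LHS = -2/π, RHS = -2/π. Yes, v = u' weakly.

u(x) = x - 1, classical derivative u'(x) = 1.
φ(x) = sin(πx), so φ'(x) = π*cos(π*x).
Note φ(0) = φ(1) = 0, so the boundary term u·φ vanishes.
LHS = ∫_0^1 u(x) φ'(x) dx = ∫_0^1 (π*x*cos(π*x) - π*cos(π*x)) dx. Term by term:
  ∫_0^1 -π*cos(π*x) dx = 0;  ∫_0^1 π*x*cos(π*x) dx = -2/π.
Sum: 0 − 2/π = -2/π.
So LHS = -2/π.
∫_0^1 v(x) φ(x) dx = ∫_0^1 (sin(π*x)) dx. Term by term:
  ∫_0^1 sin(π*x) dx = 2/π.
So RHS = -∫_0^1 v(x) φ(x) dx = -2/π.
LHS = RHS, so the identity holds for this test φ.
Moreover u is smooth here and v(x) = u'(x) = 1 pointwise, so the identity holds for every test function. Hence v is the weak derivative of u.


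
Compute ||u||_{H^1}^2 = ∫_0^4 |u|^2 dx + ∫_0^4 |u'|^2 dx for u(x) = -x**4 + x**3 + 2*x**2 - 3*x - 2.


||u||_{H^1}^2 = 9857948/315

The H^1 norm (squared) on an interval (0, L) is
  ||u||_{H^1}^2 = ∫_0^L u(x)^2 dx + ∫_0^L u'(x)^2 dx.
Compute u'(x) = -4*x**3 + 3*x**2 + 4*x - 3.
Then u(x)^2 = x**8 - 2*x**7 - 3*x**6 + 10*x**5 + 2*x**4 - 16*x**3 + x**2 + 12*x + 4 and u'(x)^2 = 16*x**6 - 24*x**5 - 23*x**4 + 48*x**3 - 2*x**2 - 24*x + 9.
Integrate each monomial from 0 to 4 using ∫_0^4 c·x^n dx = c·4^(n+1)/(n+1):
  ∫_0^4 u(x)^2 dx = ∫_0^4 (x^8 - 2*x^7 - 3*x^6 + 10*x^5 + 2*x^4 - 16*x^3 + x^2 + 12*x + 4) dx. Term by term:
    ∫_0^4 x^8 dx = 262144/9;  ∫_0^4 -2*x^7 dx = -16384;  ∫_0^4 -3*x^6 dx = -49152/7;
    ∫_0^4 10*x^5 dx = 20480/3;  ∫_0^4 2*x^4 dx = 2048/5;  ∫_0^4 -16*x^3 dx = -1024;
    ∫_0^4 x^2 dx = 64/3;  ∫_0^4 12*x dx = 96;  ∫_0^4 4 dx = 16.
  Sum: 262144/9 − 16384 − 49152/7 + 20480/3 + 2048/5 − 1024 + 64/3 + 96 + 16 = 3801104/315.
  ∫_0^4 u'(x)^2 dx = ∫_0^4 (16*x^6 - 24*x^5 - 23*x^4 + 48*x^3 - 2*x^2 - 24*x + 9) dx. Term by term:
    ∫_0^4 16*x^6 dx = 262144/7;  ∫_0^4 -24*x^5 dx = -16384;  ∫_0^4 -23*x^4 dx = -23552/5;
    ∫_0^4 48*x^3 dx = 3072;  ∫_0^4 -2*x^2 dx = -128/3;  ∫_0^4 -24*x dx = -192;
    ∫_0^4 9 dx = 36.
  Sum: 262144/7 − 16384 − 23552/5 + 3072 − 128/3 − 192 + 36 = 2018948/105.
Adding: ||u||_{H^1}^2 = 3801104/315 + 2018948/105 = 9857948/315.


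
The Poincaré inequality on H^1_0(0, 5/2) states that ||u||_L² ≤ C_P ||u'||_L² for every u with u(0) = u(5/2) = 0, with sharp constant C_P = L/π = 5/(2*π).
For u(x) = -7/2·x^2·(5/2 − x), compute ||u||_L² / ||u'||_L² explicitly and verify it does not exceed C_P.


||u||_L² / ||u'||_L² = 5*sqrt(14)/28 < C_P = 5/(2*π).

u(x) = -7/2·x^2·(5/2 − x), so u'(x) = 7*x*(3*x - 5)/2.
u(x) = -7/2·x^2·(5/2 − x) vanishes at x = 0 and x = 5/2, so u ∈ H^1_0(0, 5/2). Differentiate via the product rule and integrate the resulting polynomials term by term.
  ∫_0^5/2 u² dx = ∫_0^5/2 (49*x^6/4 - 245*x^5/4 + 1225*x^4/16) dx. Term by term:
    ∫_0^5/2 49*x^6/4 dx = 546875/512;  ∫_0^5/2 -245*x^5/4 dx = -3828125/1536;  ∫_0^5/2 1225*x^4/16 dx = 765625/512.
  Sum: 546875/512 − 3828125/1536 + 765625/512 = 109375/1536.
  ∫_0^5/2 (u')² dx = ∫_0^5/2 (441*x^4/4 - 735*x^3/2 + 1225*x^2/4) dx. Term by term:
    ∫_0^5/2 441*x^4/4 dx = 275625/128;  ∫_0^5/2 -735*x^3/2 dx = -459375/128;  ∫_0^5/2 1225*x^2/4 dx = 153125/96.
  Sum: 275625/128 − 459375/128 + 153125/96 = 30625/192.
∫_0^5/2 u² dx = 109375/1536, so ||u||_L² = 125*sqrt(42)/96.
∫_0^5/2 (u')² dx = 30625/192, so ||u'||_L² = 175*sqrt(3)/24.
Ratio ||u||_L² / ||u'||_L² = 5*sqrt(14)/28.
Sharp Poincaré constant on H^1_0(0, 5/2) is C_P = L/π = 5/(2*π), achieved by sin(2*π/5·x).
A polynomial bump cannot attain the sharp Poincaré constant (only the first sine eigenfunction does), so the ratio is strictly less than C_P, consistent with ||u||_L² ≤ C_P ||u'||_L².


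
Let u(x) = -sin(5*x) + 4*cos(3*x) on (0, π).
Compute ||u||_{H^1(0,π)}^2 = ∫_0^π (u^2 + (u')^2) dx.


||u||_{H^1(0,π)}^2 = 93*π

u'(x) = -12*sin(3*x) - 5*cos(5*x).
Expand u² and (u')² and integrate term by term on (0, π), using: for integers n ≥ 1, ∫_0^π sin²(nx) dx = ∫_0^π cos²(nx) dx = π/2; for n ≠ n', ∫_0^π sin(nx)sin(n'x) dx = ∫_0^π cos(nx)cos(n'x) dx = 0; and by product-to-sum, ∫_0^π sin(nx)cos(n'x) dx = ½∫_0^π [sin((n+n')x) + sin((n−n')x)] dx, which is 0 when n+n' is even and 2n/(n²−n'²) when n+n' is odd (it need not vanish on (0, π)).
  u² squared terms: (-1)²·∫sin(5x)² dx = 1·π/2 = π/2;  (4)²·∫cos(3x)² dx = 16·π/2 = 8*π.
  u² cross terms: 2·(-1)·(4)·∫sin(5x)·cos(3x) dx = -8·(0) = 0.
  So ∫_0^π u² dx = π/2 + 8*π + 0 = 17*π/2.
  (u')² squared terms: (-12)²·∫sin(3x)² dx = 144·π/2 = 72*π;  (-5)²·∫cos(5x)² dx = 25·π/2 = 25*π/2.
  (u')² cross terms: 2·(-12)·(-5)·∫sin(3x)·cos(5x) dx = 120·(0) = 0.
  So ∫_0^π (u')² dx = 72*π + 25*π/2 + 0 = 169*π/2.
||u||_{H^1}^2 = (17*π/2) + (169*π/2) = 93*π.


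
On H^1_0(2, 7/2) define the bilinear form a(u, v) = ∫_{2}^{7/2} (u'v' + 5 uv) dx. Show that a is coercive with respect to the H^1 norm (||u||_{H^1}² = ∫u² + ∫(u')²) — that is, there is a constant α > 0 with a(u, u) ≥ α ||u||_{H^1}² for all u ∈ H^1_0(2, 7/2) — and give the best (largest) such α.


α = 1

Coercivity of a(·,·) on H^1_0(2, 7/2) means a(u, u) ≥ α ||u||_{H^1}² for every u ∈ H^1_0.
The interval has length L = 3/2, and Poincaré/coercivity depend only on L. Here a(u, u) = ∫(u')² + (5)·∫u².
Here c = 5 ≥ 1, so a(u,u) = ∫(u')² + c∫u² ≥ ∫(u')² + ∫u² = ||u||_{H^1}², i.e. α = 1 works. No larger α is possible: a(u,u) ≥ α||u||_{H^1}² means (1−α)∫(u')² ≥ (α−c)∫u², and for the modes u_n = sin(nπ(x−x₀)/L) (x₀ the left endpoint) one has ∫u_n²/∫(u_n')² = (L/(nπ))² → 0, so a(u_n,u_n)/||u_n||_{H^1}² → 1. Hence the optimal constant is α = 1.
Therefore α = 1.


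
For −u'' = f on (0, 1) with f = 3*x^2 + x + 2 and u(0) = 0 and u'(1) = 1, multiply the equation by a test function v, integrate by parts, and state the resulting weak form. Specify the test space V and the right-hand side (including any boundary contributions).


V = {v ∈ H^1(0, 1) : v(0) = 0} (test functions vanish at x = 0 where u is specified); weak form: ∫_0^1 u'v' dx = ∫_0^1 (3*x^2 + x + 2) v dx + v(1) for all v ∈ V.

Multiply both sides by a test function v and integrate from 0 to 1:
  ∫_0^1 −u''(x) v(x) dx = ∫_0^1 f(x) v(x) dx.
Integrate the LHS by parts once:
  ∫_0^1 −u'' v dx = −[u'(x) v(x)]_0^1 + ∫_0^1 u'(x) v'(x) dx.
Thus ∫_0^1 u'(x) v'(x) dx = ∫_0^1 f(x) v(x) dx + [u'(x) v(x)]_0^1.
Choose V so that boundary terms are either known or forced to vanish.
Mixed BC: u(0) = 0 (Dirichlet) and u'(1) = 1 (Neumann). Define V = {v ∈ H^1(0, 1) : v(0) = 0}. Then [u' v]_0^1 = u'(1)·v(1) − u'(0)·0 = v(1).
Weak formulation: find u (satisfying any essential BC) such that ∫_0^1 u'(x) v'(x) dx = ∫_0^1 f v dx + v(1) for all v ∈ V (Dirichlet at 0 absorbed into V; Neumann datum at x = 1 contributes the boundary term).
Substituting f(x) = 3*x^2 + x + 2, the right-hand side is ∫_0^1 (3*x^2 + x + 2) v dx + v(1).


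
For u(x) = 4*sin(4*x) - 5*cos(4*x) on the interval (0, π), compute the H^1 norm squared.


||u||_{H^1(0,π)}^2 = 697*π/2

u'(x) = 20*sin(4*x) + 16*cos(4*x).
Expand u² and (u')² and integrate term by term on (0, π), using: for integers n ≥ 1, ∫_0^π sin²(nx) dx = ∫_0^π cos²(nx) dx = π/2; for n ≠ n', ∫_0^π sin(nx)sin(n'x) dx = ∫_0^π cos(nx)cos(n'x) dx = 0; and by product-to-sum, ∫_0^π sin(nx)cos(n'x) dx = ½∫_0^π [sin((n+n')x) + sin((n−n')x)] dx, which is 0 when n+n' is even and 2n/(n²−n'²) when n+n' is odd (it need not vanish on (0, π)).
  u² squared terms: (-5)²·∫cos(4x)² dx = 25·π/2 = 25*π/2;  (4)²·∫sin(4x)² dx = 16·π/2 = 8*π.
  u² cross terms: 2·(-5)·(4)·∫cos(4x)·sin(4x) dx = -40·(0) = 0.
  So ∫_0^π u² dx = 25*π/2 + 8*π + 0 = 41*π/2.
  (u')² squared terms: (16)²·∫cos(4x)² dx = 256·π/2 = 128*π;  (20)²·∫sin(4x)² dx = 400·π/2 = 200*π.
  (u')² cross terms: 2·(16)·(20)·∫cos(4x)·sin(4x) dx = 640·(0) = 0.
  So ∫_0^π (u')² dx = 128*π + 200*π + 0 = 328*π.
||u||_{H^1}^2 = (41*π/2) + (328*π) = 697*π/2.


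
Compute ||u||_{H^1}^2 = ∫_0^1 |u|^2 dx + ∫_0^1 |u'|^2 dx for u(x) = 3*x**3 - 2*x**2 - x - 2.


||u||_{H^1}^2 = 884/105

The H^1 norm (squared) on an interval (0, L) is
  ||u||_{H^1}^2 = ∫_0^L u(x)^2 dx + ∫_0^L u'(x)^2 dx.
Compute u'(x) = 9*x**2 - 4*x - 1.
Then u(x)^2 = 9*x**6 - 12*x**5 - 2*x**4 - 8*x**3 + 9*x**2 + 4*x + 4 and u'(x)^2 = 81*x**4 - 72*x**3 - 2*x**2 + 8*x + 1.
Integrate each monomial from 0 to 1 using ∫_0^1 c·x^n dx = c·1^(n+1)/(n+1):
  ∫_0^1 u(x)^2 dx = ∫_0^1 (9*x^6 - 12*x^5 - 2*x^4 - 8*x^3 + 9*x^2 + 4*x + 4) dx. Term by term:
    ∫_0^1 9*x^6 dx = 9/7;  ∫_0^1 -12*x^5 dx = -2;  ∫_0^1 -2*x^4 dx = -2/5;
    ∫_0^1 -8*x^3 dx = -2;  ∫_0^1 9*x^2 dx = 3;  ∫_0^1 4*x dx = 2;
    ∫_0^1 4 dx = 4.
  Sum: 9/7 − 2 − 2/5 − 2 + 3 + 2 + 4 = 206/35.
  ∫_0^1 u'(x)^2 dx = ∫_0^1 (81*x^4 - 72*x^3 - 2*x^2 + 8*x + 1) dx. Term by term:
    ∫_0^1 81*x^4 dx = 81/5;  ∫_0^1 -72*x^3 dx = -18;  ∫_0^1 -2*x^2 dx = -2/3;
    ∫_0^1 8*x dx = 4;  ∫_0^1 1 dx = 1.
  Sum: 81/5 − 18 − 2/3 + 4 + 1 = 38/15.
Adding: ||u||_{H^1}^2 = 206/35 + 38/15 = 884/105.


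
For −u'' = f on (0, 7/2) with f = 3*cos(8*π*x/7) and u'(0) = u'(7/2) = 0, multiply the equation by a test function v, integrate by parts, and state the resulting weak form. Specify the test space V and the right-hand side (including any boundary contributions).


V = H^1(0, 7/2) (no boundary constraint on v; u is determined up to an additive constant); weak form: ∫_0^7/2 u'v' dx = ∫_0^7/2 (3*cos(8*π*x/7)) v dx for all v ∈ V.

Multiply both sides by a test function v and integrate from 0 to 7/2:
  ∫_0^7/2 −u''(x) v(x) dx = ∫_0^7/2 f(x) v(x) dx.
Integrate the LHS by parts once:
  ∫_0^7/2 −u'' v dx = −[u'(x) v(x)]_0^7/2 + ∫_0^7/2 u'(x) v'(x) dx.
Thus ∫_0^7/2 u'(x) v'(x) dx = ∫_0^7/2 f(x) v(x) dx + [u'(x) v(x)]_0^7/2.
Choose V so that boundary terms are either known or forced to vanish.
u has homogeneous Neumann: u'(0) = u'(7/2) = 0. So [u' v]_0^7/2 = 0·v(7/2) − 0·v(0) = 0 for any v; take V = H^1(0, 7/2).
Weak formulation: find u (satisfying any essential BC) such that ∫_0^7/2 u'(x) v'(x) dx = ∫_0^7/2 f v dx for all v ∈ V (homogeneous Neumann, so boundary terms vanish).
Substituting f(x) = 3*cos(8*π*x/7), the right-hand side is ∫_0^7/2 (3*cos(8*π*x/7)) v dx.
Compatibility check (pure Neumann): taking v ≡ 1 ∈ V gives 0 = ∫_0^7/2 f dx + (0) − (0), i.e. ∫_0^7/2 f dx must equal u'(0) − u'(7/2) = 0. Indeed ∫_0^7/2 (3*cos(8*π*x/7)) dx = 0, so the data are compatible. The solution is then unique only up to an additive constant (fix it e.g. by requiring ∫_0^7/2 u dx = 0).


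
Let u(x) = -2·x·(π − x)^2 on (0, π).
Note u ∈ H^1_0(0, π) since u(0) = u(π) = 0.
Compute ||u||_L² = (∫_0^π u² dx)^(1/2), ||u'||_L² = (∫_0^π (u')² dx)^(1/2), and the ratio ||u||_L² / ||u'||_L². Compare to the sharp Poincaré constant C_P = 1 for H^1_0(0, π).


||u||_L² / ||u'||_L² = sqrt(14)*π/14 < C_P = 1.

u(x) = -2·x·(π − x)^2, so u'(x) = 2*(π - 3*x)*(x - π).
u(x) = -2·x·(π − x)^2 vanishes at x = 0 and x = π, so u ∈ H^1_0(0, π). Differentiate via the product rule and integrate the resulting polynomials term by term.
  ∫_0^π u² dx = ∫_0^π (4*x^6 - 16*π*x^5 + 24*π^2*x^4 - 16*π^3*x^3 + 4*π^4*x^2) dx. Term by term:
    ∫_0^π 4*x^6 dx = 4*π^7/7;  ∫_0^π -16*π*x^5 dx = -8*π^7/3;  ∫_0^π 24*π^2*x^4 dx = 24*π^7/5;
    ∫_0^π -16*π^3*x^3 dx = -4*π^7;  ∫_0^π 4*π^4*x^2 dx = 4*π^7/3.
  Sum: 4*π^7/7 − 8*π^7/3 + 24*π^7/5 − 4*π^7 + 4*π^7/3 = 4*π^7/105.
  ∫_0^π (u')² dx = ∫_0^π (36*x^4 - 96*π*x^3 + 88*π^2*x^2 - 32*π^3*x + 4*π^4) dx. Term by term:
    ∫_0^π 36*x^4 dx = 36*π^5/5;  ∫_0^π -96*π*x^3 dx = -24*π^5;  ∫_0^π 88*π^2*x^2 dx = 88*π^5/3;
    ∫_0^π -32*π^3*x dx = -16*π^5;  ∫_0^π 4*π^4 dx = 4*π^5.
  Sum: 36*π^5/5 − 24*π^5 + 88*π^5/3 − 16*π^5 + 4*π^5 = 8*π^5/15.
∫_0^π u² dx = 4*π^7/105, so ||u||_L² = 2*sqrt(105)*π^(7/2)/105.
∫_0^π (u')² dx = 8*π^5/15, so ||u'||_L² = 2*sqrt(30)*π^(5/2)/15.
Ratio ||u||_L² / ||u'||_L² = sqrt(14)*π/14.
Sharp Poincaré constant on H^1_0(0, π) is C_P = L/π = 1, achieved by sin(x).
A polynomial bump cannot attain the sharp Poincaré constant (only the first sine eigenfunction does), so the ratio is strictly less than C_P, consistent with ||u||_L² ≤ C_P ||u'||_L².
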